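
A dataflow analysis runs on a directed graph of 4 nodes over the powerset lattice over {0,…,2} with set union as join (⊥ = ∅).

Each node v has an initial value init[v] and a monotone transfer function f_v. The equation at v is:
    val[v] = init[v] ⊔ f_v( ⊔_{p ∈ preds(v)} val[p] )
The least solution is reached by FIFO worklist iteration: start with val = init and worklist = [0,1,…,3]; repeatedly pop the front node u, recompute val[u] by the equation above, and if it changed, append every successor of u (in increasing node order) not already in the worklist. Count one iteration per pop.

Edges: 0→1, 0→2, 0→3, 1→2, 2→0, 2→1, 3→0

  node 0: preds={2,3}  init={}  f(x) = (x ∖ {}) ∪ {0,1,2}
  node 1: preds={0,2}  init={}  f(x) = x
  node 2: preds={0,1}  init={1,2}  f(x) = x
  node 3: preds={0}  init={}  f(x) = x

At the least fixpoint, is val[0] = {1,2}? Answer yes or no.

no

Trace (6 dequeues):
  [1] u=0 | in {1,2} | out {0,1,2} | prev {} | push {}
  [2] u=1 | in {0,1,2} | out {0,1,2} | prev {} | push {}
  [3] u=2 | in {0,1,2} | out {0,1,2} | prev {1,2} | push {0,1}
  [4] u=3 | in {0,1,2} | out {0,1,2} | prev {} | push {}
  [5] u=0 | in {0,1,2} | out {0,1,2} | ==
  [6] u=1 | in {0,1,2} | out {0,1,2} | ==

Converged values:
  [0] {0,1,2}
  [1] {0,1,2}
  [2] {0,1,2}
  [3] {0,1,2}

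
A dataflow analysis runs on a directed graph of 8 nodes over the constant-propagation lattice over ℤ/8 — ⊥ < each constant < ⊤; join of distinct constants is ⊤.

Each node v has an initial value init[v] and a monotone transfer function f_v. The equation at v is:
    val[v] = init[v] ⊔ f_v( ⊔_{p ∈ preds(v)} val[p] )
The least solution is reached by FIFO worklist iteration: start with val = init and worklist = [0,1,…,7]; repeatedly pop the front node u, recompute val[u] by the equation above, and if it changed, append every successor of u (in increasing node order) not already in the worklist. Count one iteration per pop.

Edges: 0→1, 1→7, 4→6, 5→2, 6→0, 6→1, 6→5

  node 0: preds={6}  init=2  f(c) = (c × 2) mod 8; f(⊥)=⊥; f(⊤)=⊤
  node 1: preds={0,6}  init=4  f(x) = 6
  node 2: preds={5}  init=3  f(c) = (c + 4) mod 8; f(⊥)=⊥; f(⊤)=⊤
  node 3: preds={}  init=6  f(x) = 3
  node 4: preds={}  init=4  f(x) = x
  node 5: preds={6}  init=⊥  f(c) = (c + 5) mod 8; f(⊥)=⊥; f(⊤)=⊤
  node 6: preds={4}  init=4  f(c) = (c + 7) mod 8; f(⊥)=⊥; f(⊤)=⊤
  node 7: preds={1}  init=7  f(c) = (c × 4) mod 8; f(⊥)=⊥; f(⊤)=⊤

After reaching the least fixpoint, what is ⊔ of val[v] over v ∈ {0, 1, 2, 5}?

Worklist (13 pops):
  #1 pop 0: in=4 → ⊤ (was 2); enqueue []
  #2 pop 1: in=⊤ → ⊤ (was 4); enqueue []
  #3 pop 2: in=⊥ → 3 (no change)
  #4 pop 3: in=⊥ → ⊤ (was 6); enqueue []
  #5 pop 4: in=⊥ → 4 (no change)
  #6 pop 5: in=4 → 1 (was ⊥); enqueue [2]
  #7 pop 6: in=4 → ⊤ (was 4); enqueue [0,1,5]
  #8 pop 7: in=⊤ → ⊤ (was 7); enqueue []
  #9 pop 2: in=1 → ⊤ (was 3); enqueue []
  #10 pop 0: in=⊤ → ⊤ (no change)
  #11 pop 1: in=⊤ → ⊤ (no change)
  #12 pop 5: in=⊤ → ⊤ (was 1); enqueue [2]
  #13 pop 2: in=⊤ → ⊤ (no change)

Fixpoint:
  val[0] = ⊤
  val[1] = ⊤
  val[2] = ⊤
  val[3] = ⊤
  val[4] = 4
  val[5] = ⊤
  val[6] = ⊤
  val[7] = ⊤

⊤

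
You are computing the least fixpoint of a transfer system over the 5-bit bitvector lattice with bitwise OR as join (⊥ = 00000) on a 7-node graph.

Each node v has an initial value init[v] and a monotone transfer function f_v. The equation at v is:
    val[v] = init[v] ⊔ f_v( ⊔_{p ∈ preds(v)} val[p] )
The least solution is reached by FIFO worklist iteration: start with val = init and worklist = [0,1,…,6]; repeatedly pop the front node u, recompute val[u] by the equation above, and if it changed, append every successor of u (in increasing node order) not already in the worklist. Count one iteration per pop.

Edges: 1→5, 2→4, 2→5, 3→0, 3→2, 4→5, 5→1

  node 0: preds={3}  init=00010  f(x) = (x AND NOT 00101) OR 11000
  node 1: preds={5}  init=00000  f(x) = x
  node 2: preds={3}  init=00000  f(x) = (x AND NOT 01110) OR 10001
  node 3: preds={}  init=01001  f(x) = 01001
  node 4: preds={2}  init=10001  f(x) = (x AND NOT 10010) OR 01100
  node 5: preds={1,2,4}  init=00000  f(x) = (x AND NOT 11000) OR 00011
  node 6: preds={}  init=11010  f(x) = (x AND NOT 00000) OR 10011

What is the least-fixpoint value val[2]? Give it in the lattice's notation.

Iteration log — 9 steps:
  step 1. node 0  ⊔preds=01001  new=11010  old=00010  +wl: 
  step 2. node 1  ⊔preds=00000  new=00000  stable
  step 3. node 2  ⊔preds=01001  new=10001  old=00000  +wl: 
  step 4. node 3  ⊔preds=00000  new=01001  stable
  step 5. node 4  ⊔preds=10001  new=11101  old=10001  +wl: 
  step 6. node 5  ⊔preds=11101  new=00111  old=00000  +wl: 1
  step 7. node 6  ⊔preds=00000  new=11011  old=11010  +wl: 
  step 8. node 1  ⊔preds=00111  new=00111  old=00000  +wl: 5
  step 9. node 5  ⊔preds=11111  new=00111  stable

Least fixpoint reached:
  node 0: 11010
  node 1: 00111
  node 2: 10001
  node 3: 01001
  node 4: 11101
  node 5: 00111
  node 6: 11011

10001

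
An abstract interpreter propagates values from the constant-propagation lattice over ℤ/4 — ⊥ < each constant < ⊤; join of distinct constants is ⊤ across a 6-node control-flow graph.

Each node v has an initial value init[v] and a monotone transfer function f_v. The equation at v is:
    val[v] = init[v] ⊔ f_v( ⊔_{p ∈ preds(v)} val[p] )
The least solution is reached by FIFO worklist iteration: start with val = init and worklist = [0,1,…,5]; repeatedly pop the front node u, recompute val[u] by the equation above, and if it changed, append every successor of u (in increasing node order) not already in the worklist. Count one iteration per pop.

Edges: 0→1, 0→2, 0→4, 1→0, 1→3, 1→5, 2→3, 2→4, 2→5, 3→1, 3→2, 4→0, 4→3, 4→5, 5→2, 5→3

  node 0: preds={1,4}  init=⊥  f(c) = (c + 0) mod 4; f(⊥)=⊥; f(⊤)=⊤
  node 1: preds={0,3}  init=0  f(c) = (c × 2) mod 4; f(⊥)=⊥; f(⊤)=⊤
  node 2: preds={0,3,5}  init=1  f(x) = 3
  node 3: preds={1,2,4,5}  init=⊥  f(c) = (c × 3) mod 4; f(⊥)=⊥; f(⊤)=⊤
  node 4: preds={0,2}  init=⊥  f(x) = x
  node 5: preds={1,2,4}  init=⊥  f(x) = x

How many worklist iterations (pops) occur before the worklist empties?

Iteration log — 14 steps:
  step 1. node 0  ⊔preds=0  new=0  old=⊥  +wl: 
  step 2. node 1  ⊔preds=0  new=0  stable
  step 3. node 2  ⊔preds=0  new=⊤  old=1  +wl: 
  step 4. node 3  ⊔preds=⊤  new=⊤  old=⊥  +wl: 1,2
  step 5. node 4  ⊔preds=⊤  new=⊤  old=⊥  +wl: 0,3
  step 6. node 5  ⊔preds=⊤  new=⊤  old=⊥  +wl: 
  step 7. node 1  ⊔preds=⊤  new=⊤  old=0  +wl: 5
  step 8. node 2  ⊔preds=⊤  new=⊤  stable
  step 9. node 0  ⊔preds=⊤  new=⊤  old=0  +wl: 1,2,4
  step 10. node 3  ⊔preds=⊤  new=⊤  stable
  step 11. node 5  ⊔preds=⊤  new=⊤  stable
  step 12. node 1  ⊔preds=⊤  new=⊤  stable
  step 13. node 2  ⊔preds=⊤  new=⊤  stable
  step 14. node 4  ⊔preds=⊤  new=⊤  stable

Least fixpoint reached:
  node 0: ⊤
  node 1: ⊤
  node 2: ⊤
  node 3: ⊤
  node 4: ⊤
  node 5: ⊤

14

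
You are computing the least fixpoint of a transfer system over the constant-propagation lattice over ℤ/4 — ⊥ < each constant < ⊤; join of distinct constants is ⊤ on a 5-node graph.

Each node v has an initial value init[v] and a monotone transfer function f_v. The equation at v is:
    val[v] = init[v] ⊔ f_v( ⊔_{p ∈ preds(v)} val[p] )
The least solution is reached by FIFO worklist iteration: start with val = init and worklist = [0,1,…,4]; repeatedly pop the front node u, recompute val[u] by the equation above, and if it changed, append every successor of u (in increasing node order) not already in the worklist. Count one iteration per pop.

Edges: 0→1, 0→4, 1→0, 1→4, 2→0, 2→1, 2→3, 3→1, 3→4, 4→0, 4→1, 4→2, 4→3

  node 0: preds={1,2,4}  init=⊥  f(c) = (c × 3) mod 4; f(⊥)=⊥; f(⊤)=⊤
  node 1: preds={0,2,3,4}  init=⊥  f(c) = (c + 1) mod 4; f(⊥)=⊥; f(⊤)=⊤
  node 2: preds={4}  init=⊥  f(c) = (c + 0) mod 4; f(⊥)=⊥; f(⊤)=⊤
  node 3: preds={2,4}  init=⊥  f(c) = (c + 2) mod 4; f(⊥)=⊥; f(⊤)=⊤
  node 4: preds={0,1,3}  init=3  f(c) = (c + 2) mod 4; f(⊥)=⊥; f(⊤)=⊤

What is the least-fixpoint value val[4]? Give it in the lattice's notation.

Iteration log — 12 steps:
  step 1. node 0  ⊔preds=3  new=1  old=⊥  +wl: 
  step 2. node 1  ⊔preds=⊤  new=⊤  old=⊥  +wl: 0
  step 3. node 2  ⊔preds=3  new=3  old=⊥  +wl: 1
  step 4. node 3  ⊔preds=3  new=1  old=⊥  +wl: 
  step 5. node 4  ⊔preds=⊤  new=⊤  old=3  +wl: 2,3
  step 6. node 0  ⊔preds=⊤  new=⊤  old=1  +wl: 4
  step 7. node 1  ⊔preds=⊤  new=⊤  stable
  step 8. node 2  ⊔preds=⊤  new=⊤  old=3  +wl: 0,1
  step 9. node 3  ⊔preds=⊤  new=⊤  old=1  +wl: 
  step 10. node 4  ⊔preds=⊤  new=⊤  stable
  step 11. node 0  ⊔preds=⊤  new=⊤  stable
  step 12. node 1  ⊔preds=⊤  new=⊤  stable

Least fixpoint reached:
  node 0: ⊤
  node 1: ⊤
  node 2: ⊤
  node 3: ⊤
  node 4: ⊤

⊤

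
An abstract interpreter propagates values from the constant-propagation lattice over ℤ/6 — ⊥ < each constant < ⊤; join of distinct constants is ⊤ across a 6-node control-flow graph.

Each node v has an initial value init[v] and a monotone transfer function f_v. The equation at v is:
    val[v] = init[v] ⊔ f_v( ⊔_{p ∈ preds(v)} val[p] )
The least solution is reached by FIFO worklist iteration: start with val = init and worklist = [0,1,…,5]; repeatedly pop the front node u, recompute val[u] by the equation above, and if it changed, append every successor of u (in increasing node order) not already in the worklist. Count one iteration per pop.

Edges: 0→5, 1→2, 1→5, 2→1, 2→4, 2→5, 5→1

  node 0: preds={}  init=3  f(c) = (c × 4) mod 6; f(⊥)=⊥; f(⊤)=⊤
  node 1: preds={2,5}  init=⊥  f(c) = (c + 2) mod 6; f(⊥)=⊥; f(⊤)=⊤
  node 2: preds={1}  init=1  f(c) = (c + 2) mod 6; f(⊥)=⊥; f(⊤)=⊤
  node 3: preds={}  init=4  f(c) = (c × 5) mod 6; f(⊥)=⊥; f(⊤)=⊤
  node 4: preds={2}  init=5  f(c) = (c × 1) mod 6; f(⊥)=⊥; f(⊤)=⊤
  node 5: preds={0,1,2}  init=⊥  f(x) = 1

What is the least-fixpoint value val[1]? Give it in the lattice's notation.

⊤

Trace (9 dequeues):
  [1] u=0 | in ⊥ | out 3 | ==
  [2] u=1 | in 1 | out 3 | prev ⊥ | push {}
  [3] u=2 | in 3 | out ⊤ | prev 1 | push {1}
  [4] u=3 | in ⊥ | out 4 | ==
  [5] u=4 | in ⊤ | out ⊤ | prev 5 | push {}
  [6] u=5 | in ⊤ | out 1 | prev ⊥ | push {}
  [7] u=1 | in ⊤ | out ⊤ | prev 3 | push {2,5}
  [8] u=2 | in ⊤ | out ⊤ | ==
  [9] u=5 | in ⊤ | out 1 | ==

Converged values:
  [0] 3
  [1] ⊤
  [2] ⊤
  [3] 4
  [4] ⊤
  [5] 1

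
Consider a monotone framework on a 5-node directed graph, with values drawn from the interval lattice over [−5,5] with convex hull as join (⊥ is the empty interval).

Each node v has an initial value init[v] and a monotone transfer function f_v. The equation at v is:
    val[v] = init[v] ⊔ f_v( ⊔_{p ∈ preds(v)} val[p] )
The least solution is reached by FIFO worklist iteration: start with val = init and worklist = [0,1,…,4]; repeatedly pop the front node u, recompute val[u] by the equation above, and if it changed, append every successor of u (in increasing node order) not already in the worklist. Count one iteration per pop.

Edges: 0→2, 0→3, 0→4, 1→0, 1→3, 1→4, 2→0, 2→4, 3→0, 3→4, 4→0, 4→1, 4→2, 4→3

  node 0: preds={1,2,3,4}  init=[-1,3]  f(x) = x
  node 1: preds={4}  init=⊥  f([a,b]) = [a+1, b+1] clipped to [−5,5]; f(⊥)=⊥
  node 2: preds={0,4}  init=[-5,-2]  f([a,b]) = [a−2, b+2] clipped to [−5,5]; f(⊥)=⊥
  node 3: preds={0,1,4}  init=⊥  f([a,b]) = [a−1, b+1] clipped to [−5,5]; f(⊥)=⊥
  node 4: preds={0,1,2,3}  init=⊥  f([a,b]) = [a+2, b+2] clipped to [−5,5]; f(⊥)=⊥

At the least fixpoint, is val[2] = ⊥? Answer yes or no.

no

Iteration log — 11 steps:
  step 1. node 0  ⊔preds=[-5,-2]  new=[-5,3]  old=[-1,3]  +wl: 
  step 2. node 1  ⊔preds=⊥  new=⊥  stable
  step 3. node 2  ⊔preds=[-5,3]  new=[-5,5]  old=[-5,-2]  +wl: 0
  step 4. node 3  ⊔preds=[-5,3]  new=[-5,4]  old=⊥  +wl: 
  step 5. node 4  ⊔preds=[-5,5]  new=[-3,5]  old=⊥  +wl: 1,2,3
  step 6. node 0  ⊔preds=[-5,5]  new=[-5,5]  old=[-5,3]  +wl: 4
  step 7. node 1  ⊔preds=[-3,5]  new=[-2,5]  old=⊥  +wl: 0
  step 8. node 2  ⊔preds=[-5,5]  new=[-5,5]  stable
  step 9. node 3  ⊔preds=[-5,5]  new=[-5,5]  old=[-5,4]  +wl: 
  step 10. node 4  ⊔preds=[-5,5]  new=[-3,5]  stable
  step 11. node 0  ⊔preds=[-5,5]  new=[-5,5]  stable

Least fixpoint reached:
  node 0: [-5,5]
  node 1: [-2,5]
  node 2: [-5,5]
  node 3: [-5,5]
  node 4: [-3,5]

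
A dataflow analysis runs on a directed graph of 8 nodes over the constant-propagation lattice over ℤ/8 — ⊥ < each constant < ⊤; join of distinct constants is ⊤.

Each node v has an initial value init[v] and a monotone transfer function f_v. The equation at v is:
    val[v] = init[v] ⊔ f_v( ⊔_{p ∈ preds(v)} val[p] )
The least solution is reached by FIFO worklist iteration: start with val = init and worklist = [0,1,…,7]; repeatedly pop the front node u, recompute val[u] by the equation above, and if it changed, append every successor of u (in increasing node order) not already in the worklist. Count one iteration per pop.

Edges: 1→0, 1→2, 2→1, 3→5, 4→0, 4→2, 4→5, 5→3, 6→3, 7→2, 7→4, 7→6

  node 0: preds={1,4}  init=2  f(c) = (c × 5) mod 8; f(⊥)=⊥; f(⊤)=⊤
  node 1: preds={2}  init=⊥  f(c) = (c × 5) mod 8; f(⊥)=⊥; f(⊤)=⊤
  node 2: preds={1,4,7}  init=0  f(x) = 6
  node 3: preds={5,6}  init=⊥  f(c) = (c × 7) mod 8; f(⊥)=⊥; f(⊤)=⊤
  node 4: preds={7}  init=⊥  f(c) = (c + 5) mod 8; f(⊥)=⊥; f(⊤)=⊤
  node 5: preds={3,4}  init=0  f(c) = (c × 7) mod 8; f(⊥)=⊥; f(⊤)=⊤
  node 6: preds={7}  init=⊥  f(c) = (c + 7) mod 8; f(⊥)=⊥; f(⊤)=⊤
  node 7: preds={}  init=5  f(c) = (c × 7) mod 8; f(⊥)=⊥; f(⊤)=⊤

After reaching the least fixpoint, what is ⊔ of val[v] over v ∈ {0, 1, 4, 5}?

⊤

Iteration log — 14 steps:
  step 1. node 0  ⊔preds=⊥  new=2  stable
  step 2. node 1  ⊔preds=0  new=0  old=⊥  +wl: 0
  step 3. node 2  ⊔preds=⊤  new=⊤  old=0  +wl: 1
  step 4. node 3  ⊔preds=0  new=0  old=⊥  +wl: 
  step 5. node 4  ⊔preds=5  new=2  old=⊥  +wl: 2
  step 6. node 5  ⊔preds=⊤  new=⊤  old=0  +wl: 3
  step 7. node 6  ⊔preds=5  new=4  old=⊥  +wl: 
  step 8. node 7  ⊔preds=⊥  new=5  stable
  step 9. node 0  ⊔preds=⊤  new=⊤  old=2  +wl: 
  step 10. node 1  ⊔preds=⊤  new=⊤  old=0  +wl: 0
  step 11. node 2  ⊔preds=⊤  new=⊤  stable
  step 12. node 3  ⊔preds=⊤  new=⊤  old=0  +wl: 5
  step 13. node 0  ⊔preds=⊤  new=⊤  stable
  step 14. node 5  ⊔preds=⊤  new=⊤  stable

Least fixpoint reached:
  node 0: ⊤
  node 1: ⊤
  node 2: ⊤
  node 3: ⊤
  node 4: 2
  node 5: ⊤
  node 6: 4
  node 7: 5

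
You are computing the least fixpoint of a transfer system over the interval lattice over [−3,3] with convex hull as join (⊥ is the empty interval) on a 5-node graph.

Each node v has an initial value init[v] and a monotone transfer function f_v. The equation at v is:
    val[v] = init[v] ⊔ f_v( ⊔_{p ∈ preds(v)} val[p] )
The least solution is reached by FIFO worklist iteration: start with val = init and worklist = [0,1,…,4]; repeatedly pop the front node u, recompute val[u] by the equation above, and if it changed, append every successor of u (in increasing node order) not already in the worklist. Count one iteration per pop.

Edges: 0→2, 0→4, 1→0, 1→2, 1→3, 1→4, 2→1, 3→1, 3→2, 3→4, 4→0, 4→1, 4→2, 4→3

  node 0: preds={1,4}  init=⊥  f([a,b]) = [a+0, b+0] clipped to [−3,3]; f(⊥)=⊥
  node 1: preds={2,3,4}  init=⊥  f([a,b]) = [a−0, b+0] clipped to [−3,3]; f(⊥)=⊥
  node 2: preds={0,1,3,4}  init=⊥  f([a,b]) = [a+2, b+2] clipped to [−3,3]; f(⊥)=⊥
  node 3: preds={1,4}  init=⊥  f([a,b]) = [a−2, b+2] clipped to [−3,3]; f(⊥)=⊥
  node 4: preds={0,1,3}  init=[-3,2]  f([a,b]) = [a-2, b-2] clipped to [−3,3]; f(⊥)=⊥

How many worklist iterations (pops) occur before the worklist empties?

12

Trace (12 dequeues):
  [1] u=0 | in [-3,2] | out [-3,2] | prev ⊥ | push {}
  [2] u=1 | in [-3,2] | out [-3,2] | prev ⊥ | push {0}
  [3] u=2 | in [-3,2] | out [-1,3] | prev ⊥ | push {1}
  [4] u=3 | in [-3,2] | out [-3,3] | prev ⊥ | push {2}
  [5] u=4 | in [-3,3] | out [-3,2] | ==
  [6] u=0 | in [-3,2] | out [-3,2] | ==
  [7] u=1 | in [-3,3] | out [-3,3] | prev [-3,2] | push {0,3,4}
  [8] u=2 | in [-3,3] | out [-1,3] | ==
  [9] u=0 | in [-3,3] | out [-3,3] | prev [-3,2] | push {2}
  [10] u=3 | in [-3,3] | out [-3,3] | ==
  [11] u=4 | in [-3,3] | out [-3,2] | ==
  [12] u=2 | in [-3,3] | out [-1,3] | ==

Converged values:
  [0] [-3,3]
  [1] [-3,3]
  [2] [-1,3]
  [3] [-3,3]
  [4] [-3,2]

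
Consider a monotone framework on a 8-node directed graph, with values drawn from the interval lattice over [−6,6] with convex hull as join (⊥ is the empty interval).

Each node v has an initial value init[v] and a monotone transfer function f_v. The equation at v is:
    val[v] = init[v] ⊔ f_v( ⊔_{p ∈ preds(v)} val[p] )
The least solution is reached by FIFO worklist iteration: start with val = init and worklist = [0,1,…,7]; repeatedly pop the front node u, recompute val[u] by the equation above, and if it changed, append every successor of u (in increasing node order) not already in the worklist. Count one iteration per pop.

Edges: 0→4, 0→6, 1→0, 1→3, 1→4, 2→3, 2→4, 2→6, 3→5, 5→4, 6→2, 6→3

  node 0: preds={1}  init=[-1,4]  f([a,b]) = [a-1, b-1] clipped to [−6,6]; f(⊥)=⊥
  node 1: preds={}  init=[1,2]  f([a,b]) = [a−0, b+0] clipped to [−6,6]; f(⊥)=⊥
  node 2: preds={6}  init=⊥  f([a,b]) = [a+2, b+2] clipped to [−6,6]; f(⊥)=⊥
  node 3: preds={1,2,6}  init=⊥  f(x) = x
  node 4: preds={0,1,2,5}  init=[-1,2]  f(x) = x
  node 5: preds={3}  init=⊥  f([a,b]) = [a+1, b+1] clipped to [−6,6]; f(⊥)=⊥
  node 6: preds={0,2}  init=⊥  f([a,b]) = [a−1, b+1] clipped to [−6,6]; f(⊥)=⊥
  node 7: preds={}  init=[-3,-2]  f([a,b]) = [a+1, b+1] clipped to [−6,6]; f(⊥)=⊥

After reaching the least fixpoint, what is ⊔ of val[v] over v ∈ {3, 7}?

[-3,6]

Trace (17 dequeues):
  [1] u=0 | in [1,2] | out [-1,4] | ==
  [2] u=1 | in ⊥ | out [1,2] | ==
  [3] u=2 | in ⊥ | out ⊥ | ==
  [4] u=3 | in [1,2] | out [1,2] | prev ⊥ | push {}
  [5] u=4 | in [-1,4] | out [-1,4] | prev [-1,2] | push {}
  [6] u=5 | in [1,2] | out [2,3] | prev ⊥ | push {4}
  [7] u=6 | in [-1,4] | out [-2,5] | prev ⊥ | push {2,3}
  [8] u=7 | in ⊥ | out [-3,-2] | ==
  [9] u=4 | in [-1,4] | out [-1,4] | ==
  [10] u=2 | in [-2,5] | out [0,6] | prev ⊥ | push {4,6}
  [11] u=3 | in [-2,6] | out [-2,6] | prev [1,2] | push {5}
  [12] u=4 | in [-1,6] | out [-1,6] | prev [-1,4] | push {}
  [13] u=6 | in [-1,6] | out [-2,6] | prev [-2,5] | push {2,3}
  [14] u=5 | in [-2,6] | out [-1,6] | prev [2,3] | push {4}
  [15] u=2 | in [-2,6] | out [0,6] | ==
  [16] u=3 | in [-2,6] | out [-2,6] | ==
  [17] u=4 | in [-1,6] | out [-1,6] | ==

Converged values:
  [0] [-1,4]
  [1] [1,2]
  [2] [0,6]
  [3] [-2,6]
  [4] [-1,6]
  [5] [-1,6]
  [6] [-2,6]
  [7] [-3,-2]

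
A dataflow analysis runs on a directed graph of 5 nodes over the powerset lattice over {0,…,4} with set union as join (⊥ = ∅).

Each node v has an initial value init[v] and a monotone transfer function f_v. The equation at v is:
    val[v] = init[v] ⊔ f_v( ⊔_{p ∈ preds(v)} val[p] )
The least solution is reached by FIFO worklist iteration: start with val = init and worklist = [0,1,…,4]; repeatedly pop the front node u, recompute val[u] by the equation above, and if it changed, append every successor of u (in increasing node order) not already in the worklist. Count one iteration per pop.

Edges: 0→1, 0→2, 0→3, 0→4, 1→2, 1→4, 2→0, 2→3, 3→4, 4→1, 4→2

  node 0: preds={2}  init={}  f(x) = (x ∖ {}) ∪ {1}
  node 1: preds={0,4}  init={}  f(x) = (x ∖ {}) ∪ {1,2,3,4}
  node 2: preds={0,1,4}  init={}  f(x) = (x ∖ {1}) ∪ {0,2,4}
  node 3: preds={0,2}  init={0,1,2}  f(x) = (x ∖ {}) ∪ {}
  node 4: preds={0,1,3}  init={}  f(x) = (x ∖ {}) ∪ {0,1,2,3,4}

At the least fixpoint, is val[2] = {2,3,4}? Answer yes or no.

Iteration log — 10 steps:
  step 1. node 0  ⊔preds={}  new={1}  old={}  +wl: 
  step 2. node 1  ⊔preds={1}  new={1,2,3,4}  old={}  +wl: 
  step 3. node 2  ⊔preds={1,2,3,4}  new={0,2,3,4}  old={}  +wl: 0
  step 4. node 3  ⊔preds={0,1,2,3,4}  new={0,1,2,3,4}  old={0,1,2}  +wl: 
  step 5. node 4  ⊔preds={0,1,2,3,4}  new={0,1,2,3,4}  old={}  +wl: 1,2
  step 6. node 0  ⊔preds={0,2,3,4}  new={0,1,2,3,4}  old={1}  +wl: 3,4
  step 7. node 1  ⊔preds={0,1,2,3,4}  new={0,1,2,3,4}  old={1,2,3,4}  +wl: 
  step 8. node 2  ⊔preds={0,1,2,3,4}  new={0,2,3,4}  stable
  step 9. node 3  ⊔preds={0,1,2,3,4}  new={0,1,2,3,4}  stable
  step 10. node 4  ⊔preds={0,1,2,3,4}  new={0,1,2,3,4}  stable

Least fixpoint reached:
  node 0: {0,1,2,3,4}
  node 1: {0,1,2,3,4}
  node 2: {0,2,3,4}
  node 3: {0,1,2,3,4}
  node 4: {0,1,2,3,4}

no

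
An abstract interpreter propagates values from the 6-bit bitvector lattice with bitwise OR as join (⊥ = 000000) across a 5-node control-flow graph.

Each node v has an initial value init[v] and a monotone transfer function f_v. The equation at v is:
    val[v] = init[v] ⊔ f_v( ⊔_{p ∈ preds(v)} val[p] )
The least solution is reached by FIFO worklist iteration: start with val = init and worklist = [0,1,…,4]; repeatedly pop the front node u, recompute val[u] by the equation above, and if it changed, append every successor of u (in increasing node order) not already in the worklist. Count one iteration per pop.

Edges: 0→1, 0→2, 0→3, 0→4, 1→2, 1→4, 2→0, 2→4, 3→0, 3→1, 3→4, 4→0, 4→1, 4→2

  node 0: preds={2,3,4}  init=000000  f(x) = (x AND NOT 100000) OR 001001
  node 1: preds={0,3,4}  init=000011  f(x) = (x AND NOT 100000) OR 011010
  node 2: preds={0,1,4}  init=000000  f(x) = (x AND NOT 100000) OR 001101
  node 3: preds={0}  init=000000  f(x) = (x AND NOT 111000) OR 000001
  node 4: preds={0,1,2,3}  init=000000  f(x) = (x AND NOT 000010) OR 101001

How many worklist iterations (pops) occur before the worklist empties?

12

Worklist (12 pops):
  #1 pop 0: in=000000 → 001001 (was 000000); enqueue []
  #2 pop 1: in=001001 → 011011 (was 000011); enqueue []
  #3 pop 2: in=011011 → 011111 (was 000000); enqueue [0]
  #4 pop 3: in=001001 → 000001 (was 000000); enqueue [1]
  #5 pop 4: in=011111 → 111101 (was 000000); enqueue [2]
  #6 pop 0: in=111111 → 011111 (was 001001); enqueue [3,4]
  #7 pop 1: in=111111 → 011111 (was 011011); enqueue []
  #8 pop 2: in=111111 → 011111 (no change)
  #9 pop 3: in=011111 → 000111 (was 000001); enqueue [0,1]
  #10 pop 4: in=011111 → 111101 (no change)
  #11 pop 0: in=111111 → 011111 (no change)
  #12 pop 1: in=111111 → 011111 (no change)

Fixpoint:
  val[0] = 011111
  val[1] = 011111
  val[2] = 011111
  val[3] = 000111
  val[4] = 111101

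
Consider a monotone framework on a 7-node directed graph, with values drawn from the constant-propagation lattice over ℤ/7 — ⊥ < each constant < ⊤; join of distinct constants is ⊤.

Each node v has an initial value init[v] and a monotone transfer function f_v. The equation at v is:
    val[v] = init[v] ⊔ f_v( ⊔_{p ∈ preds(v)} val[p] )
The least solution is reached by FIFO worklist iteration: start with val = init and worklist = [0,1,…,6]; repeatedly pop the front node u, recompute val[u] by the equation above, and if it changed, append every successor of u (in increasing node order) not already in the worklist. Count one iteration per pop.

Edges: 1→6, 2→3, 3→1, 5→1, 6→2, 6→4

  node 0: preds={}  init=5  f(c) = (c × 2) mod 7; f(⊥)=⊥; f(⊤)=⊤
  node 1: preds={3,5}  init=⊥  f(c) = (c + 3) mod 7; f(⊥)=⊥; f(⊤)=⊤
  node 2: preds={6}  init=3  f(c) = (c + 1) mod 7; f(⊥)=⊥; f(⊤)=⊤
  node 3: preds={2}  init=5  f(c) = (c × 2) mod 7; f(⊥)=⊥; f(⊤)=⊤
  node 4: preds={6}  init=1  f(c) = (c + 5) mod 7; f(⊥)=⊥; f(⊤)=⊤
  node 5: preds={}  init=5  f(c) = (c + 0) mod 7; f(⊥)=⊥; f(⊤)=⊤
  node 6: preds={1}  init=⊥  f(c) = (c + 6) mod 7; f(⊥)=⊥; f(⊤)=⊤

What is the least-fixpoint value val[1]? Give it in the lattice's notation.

⊤

Trace (14 dequeues):
  [1] u=0 | in ⊥ | out 5 | ==
  [2] u=1 | in 5 | out 1 | prev ⊥ | push {}
  [3] u=2 | in ⊥ | out 3 | ==
  [4] u=3 | in 3 | out ⊤ | prev 5 | push {1}
  [5] u=4 | in ⊥ | out 1 | ==
  [6] u=5 | in ⊥ | out 5 | ==
  [7] u=6 | in 1 | out 0 | prev ⊥ | push {2,4}
  [8] u=1 | in ⊤ | out ⊤ | prev 1 | push {6}
  [9] u=2 | in 0 | out ⊤ | prev 3 | push {3}
  [10] u=4 | in 0 | out ⊤ | prev 1 | push {}
  [11] u=6 | in ⊤ | out ⊤ | prev 0 | push {2,4}
  [12] u=3 | in ⊤ | out ⊤ | ==
  [13] u=2 | in ⊤ | out ⊤ | ==
  [14] u=4 | in ⊤ | out ⊤ | ==

Converged values:
  [0] 5
  [1] ⊤
  [2] ⊤
  [3] ⊤
  [4] ⊤
  [5] 5
  [6] ⊤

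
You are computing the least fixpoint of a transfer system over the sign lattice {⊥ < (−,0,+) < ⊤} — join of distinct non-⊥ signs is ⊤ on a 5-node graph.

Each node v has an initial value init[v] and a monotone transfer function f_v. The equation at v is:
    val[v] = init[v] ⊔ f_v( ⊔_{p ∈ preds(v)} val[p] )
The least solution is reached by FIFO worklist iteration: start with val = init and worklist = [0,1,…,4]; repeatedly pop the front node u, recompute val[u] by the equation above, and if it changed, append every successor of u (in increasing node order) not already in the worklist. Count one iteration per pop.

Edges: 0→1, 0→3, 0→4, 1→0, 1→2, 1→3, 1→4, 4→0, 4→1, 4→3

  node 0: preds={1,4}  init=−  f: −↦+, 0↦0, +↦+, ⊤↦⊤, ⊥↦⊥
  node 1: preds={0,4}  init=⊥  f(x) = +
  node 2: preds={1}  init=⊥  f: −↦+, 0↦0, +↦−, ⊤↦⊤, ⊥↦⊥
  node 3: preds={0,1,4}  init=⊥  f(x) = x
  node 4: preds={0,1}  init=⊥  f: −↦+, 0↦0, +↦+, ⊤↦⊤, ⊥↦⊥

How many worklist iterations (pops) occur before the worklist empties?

9

Worklist (9 pops):
  #1 pop 0: in=⊥ → − (no change)
  #2 pop 1: in=− → + (was ⊥); enqueue [0]
  #3 pop 2: in=+ → − (was ⊥); enqueue []
  #4 pop 3: in=⊤ → ⊤ (was ⊥); enqueue []
  #5 pop 4: in=⊤ → ⊤ (was ⊥); enqueue [1,3]
  #6 pop 0: in=⊤ → ⊤ (was −); enqueue [4]
  #7 pop 1: in=⊤ → + (no change)
  #8 pop 3: in=⊤ → ⊤ (no change)
  #9 pop 4: in=⊤ → ⊤ (no change)

Fixpoint:
  val[0] = ⊤
  val[1] = +
  val[2] = −
  val[3] = ⊤
  val[4] = ⊤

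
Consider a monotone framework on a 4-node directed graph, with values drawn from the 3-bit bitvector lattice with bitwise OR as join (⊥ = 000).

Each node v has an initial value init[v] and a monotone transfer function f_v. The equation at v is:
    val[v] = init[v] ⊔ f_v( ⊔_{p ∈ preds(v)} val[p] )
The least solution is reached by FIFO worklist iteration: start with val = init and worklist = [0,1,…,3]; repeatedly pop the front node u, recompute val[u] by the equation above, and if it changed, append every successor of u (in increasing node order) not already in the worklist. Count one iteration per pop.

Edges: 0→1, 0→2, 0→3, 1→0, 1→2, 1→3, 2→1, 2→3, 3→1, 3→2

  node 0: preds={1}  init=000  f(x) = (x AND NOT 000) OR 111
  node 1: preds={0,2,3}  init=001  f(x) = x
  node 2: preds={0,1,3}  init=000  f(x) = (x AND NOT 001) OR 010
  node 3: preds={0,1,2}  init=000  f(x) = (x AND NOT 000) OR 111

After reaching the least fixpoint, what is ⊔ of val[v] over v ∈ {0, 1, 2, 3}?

Worklist (7 pops):
  #1 pop 0: in=001 → 111 (was 000); enqueue []
  #2 pop 1: in=111 → 111 (was 001); enqueue [0]
  #3 pop 2: in=111 → 110 (was 000); enqueue [1]
  #4 pop 3: in=111 → 111 (was 000); enqueue [2]
  #5 pop 0: in=111 → 111 (no change)
  #6 pop 1: in=111 → 111 (no change)
  #7 pop 2: in=111 → 110 (no change)

Fixpoint:
  val[0] = 111
  val[1] = 111
  val[2] = 110
  val[3] = 111

111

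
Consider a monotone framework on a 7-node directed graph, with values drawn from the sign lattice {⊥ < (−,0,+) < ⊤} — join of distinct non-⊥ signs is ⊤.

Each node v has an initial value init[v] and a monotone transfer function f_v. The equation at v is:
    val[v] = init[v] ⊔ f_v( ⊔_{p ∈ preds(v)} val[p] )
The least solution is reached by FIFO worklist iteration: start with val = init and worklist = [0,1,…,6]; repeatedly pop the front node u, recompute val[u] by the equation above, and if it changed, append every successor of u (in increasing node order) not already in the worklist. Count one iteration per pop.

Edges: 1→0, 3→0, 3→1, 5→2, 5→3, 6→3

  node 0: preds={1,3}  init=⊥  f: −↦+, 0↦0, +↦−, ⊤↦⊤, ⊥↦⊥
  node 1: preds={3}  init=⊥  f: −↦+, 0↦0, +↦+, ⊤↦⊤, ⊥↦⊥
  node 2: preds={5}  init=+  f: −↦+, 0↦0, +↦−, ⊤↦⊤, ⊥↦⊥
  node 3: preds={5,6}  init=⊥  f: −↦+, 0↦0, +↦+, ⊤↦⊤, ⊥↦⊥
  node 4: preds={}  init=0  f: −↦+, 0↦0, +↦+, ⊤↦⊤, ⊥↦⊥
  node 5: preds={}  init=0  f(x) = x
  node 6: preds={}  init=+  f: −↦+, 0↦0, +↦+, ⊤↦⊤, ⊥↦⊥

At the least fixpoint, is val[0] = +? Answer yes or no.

no

Worklist (10 pops):
  #1 pop 0: in=⊥ → ⊥ (no change)
  #2 pop 1: in=⊥ → ⊥ (no change)
  #3 pop 2: in=0 → ⊤ (was +); enqueue []
  #4 pop 3: in=⊤ → ⊤ (was ⊥); enqueue [0,1]
  #5 pop 4: in=⊥ → 0 (no change)
  #6 pop 5: in=⊥ → 0 (no change)
  #7 pop 6: in=⊥ → + (no change)
  #8 pop 0: in=⊤ → ⊤ (was ⊥); enqueue []
  #9 pop 1: in=⊤ → ⊤ (was ⊥); enqueue [0]
  #10 pop 0: in=⊤ → ⊤ (no change)

Fixpoint:
  val[0] = ⊤
  val[1] = ⊤
  val[2] = ⊤
  val[3] = ⊤
  val[4] = 0
  val[5] = 0
  val[6] = +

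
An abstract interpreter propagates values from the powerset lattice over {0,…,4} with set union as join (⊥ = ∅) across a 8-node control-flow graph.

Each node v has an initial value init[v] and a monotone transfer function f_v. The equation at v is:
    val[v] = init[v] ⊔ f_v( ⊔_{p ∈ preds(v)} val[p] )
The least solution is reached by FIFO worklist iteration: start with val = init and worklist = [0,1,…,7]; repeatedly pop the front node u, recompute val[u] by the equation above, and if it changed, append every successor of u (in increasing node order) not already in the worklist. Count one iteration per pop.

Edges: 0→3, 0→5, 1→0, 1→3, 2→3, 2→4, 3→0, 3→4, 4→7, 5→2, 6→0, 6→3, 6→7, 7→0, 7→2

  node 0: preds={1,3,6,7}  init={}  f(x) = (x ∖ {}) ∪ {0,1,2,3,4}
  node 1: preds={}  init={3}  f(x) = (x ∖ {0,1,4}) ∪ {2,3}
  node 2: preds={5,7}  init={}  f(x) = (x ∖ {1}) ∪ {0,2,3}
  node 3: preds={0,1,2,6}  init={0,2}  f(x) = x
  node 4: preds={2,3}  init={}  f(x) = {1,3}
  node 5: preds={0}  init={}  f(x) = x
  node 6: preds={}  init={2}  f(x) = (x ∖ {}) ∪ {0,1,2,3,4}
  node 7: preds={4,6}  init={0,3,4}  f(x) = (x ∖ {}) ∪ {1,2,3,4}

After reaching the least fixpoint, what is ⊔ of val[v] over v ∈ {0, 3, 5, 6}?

Trace (11 dequeues):
  [1] u=0 | in {0,2,3,4} | out {0,1,2,3,4} | prev {} | push {}
  [2] u=1 | in {} | out {2,3} | prev {3} | push {0}
  [3] u=2 | in {0,3,4} | out {0,2,3,4} | prev {} | push {}
  [4] u=3 | in {0,1,2,3,4} | out {0,1,2,3,4} | prev {0,2} | push {}
  [5] u=4 | in {0,1,2,3,4} | out {1,3} | prev {} | push {}
  [6] u=5 | in {0,1,2,3,4} | out {0,1,2,3,4} | prev {} | push {2}
  [7] u=6 | in {} | out {0,1,2,3,4} | prev {2} | push {3}
  [8] u=7 | in {0,1,2,3,4} | out {0,1,2,3,4} | prev {0,3,4} | push {}
  [9] u=0 | in {0,1,2,3,4} | out {0,1,2,3,4} | ==
  [10] u=2 | in {0,1,2,3,4} | out {0,2,3,4} | ==
  [11] u=3 | in {0,1,2,3,4} | out {0,1,2,3,4} | ==

Converged values:
  [0] {0,1,2,3,4}
  [1] {2,3}
  [2] {0,2,3,4}
  [3] {0,1,2,3,4}
  [4] {1,3}
  [5] {0,1,2,3,4}
  [6] {0,1,2,3,4}
  [7] {0,1,2,3,4}

{0,1,2,3,4}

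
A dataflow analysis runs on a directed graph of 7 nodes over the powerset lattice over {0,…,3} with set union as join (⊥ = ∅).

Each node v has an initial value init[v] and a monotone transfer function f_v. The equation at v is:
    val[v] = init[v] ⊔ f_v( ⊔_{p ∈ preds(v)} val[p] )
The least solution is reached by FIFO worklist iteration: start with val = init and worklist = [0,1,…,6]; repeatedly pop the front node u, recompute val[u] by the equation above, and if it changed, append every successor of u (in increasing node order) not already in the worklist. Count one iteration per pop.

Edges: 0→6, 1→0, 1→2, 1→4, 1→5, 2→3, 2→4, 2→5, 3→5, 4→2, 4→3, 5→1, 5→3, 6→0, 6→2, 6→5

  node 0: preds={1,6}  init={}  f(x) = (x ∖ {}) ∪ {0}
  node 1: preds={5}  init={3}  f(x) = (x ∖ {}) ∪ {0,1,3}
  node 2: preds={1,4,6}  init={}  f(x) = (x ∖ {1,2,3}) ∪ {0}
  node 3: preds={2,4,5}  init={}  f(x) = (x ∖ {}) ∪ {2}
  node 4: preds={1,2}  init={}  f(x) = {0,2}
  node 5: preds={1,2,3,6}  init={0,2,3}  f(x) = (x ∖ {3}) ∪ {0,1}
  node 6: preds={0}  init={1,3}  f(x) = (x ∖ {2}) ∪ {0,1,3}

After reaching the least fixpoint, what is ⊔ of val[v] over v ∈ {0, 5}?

{0,1,2,3}

Iteration log — 13 steps:
  step 1. node 0  ⊔preds={1,3}  new={0,1,3}  old={}  +wl: 
  step 2. node 1  ⊔preds={0,2,3}  new={0,1,2,3}  old={3}  +wl: 0
  step 3. node 2  ⊔preds={0,1,2,3}  new={0}  old={}  +wl: 
  step 4. node 3  ⊔preds={0,2,3}  new={0,2,3}  old={}  +wl: 
  step 5. node 4  ⊔preds={0,1,2,3}  new={0,2}  old={}  +wl: 2,3
  step 6. node 5  ⊔preds={0,1,2,3}  new={0,1,2,3}  old={0,2,3}  +wl: 1
  step 7. node 6  ⊔preds={0,1,3}  new={0,1,3}  old={1,3}  +wl: 5
  step 8. node 0  ⊔preds={0,1,2,3}  new={0,1,2,3}  old={0,1,3}  +wl: 6
  step 9. node 2  ⊔preds={0,1,2,3}  new={0}  stable
  step 10. node 3  ⊔preds={0,1,2,3}  new={0,1,2,3}  old={0,2,3}  +wl: 
  step 11. node 1  ⊔preds={0,1,2,3}  new={0,1,2,3}  stable
  step 12. node 5  ⊔preds={0,1,2,3}  new={0,1,2,3}  stable
  step 13. node 6  ⊔preds={0,1,2,3}  new={0,1,3}  stable

Least fixpoint reached:
  node 0: {0,1,2,3}
  node 1: {0,1,2,3}
  node 2: {0}
  node 3: {0,1,2,3}
  node 4: {0,2}
  node 5: {0,1,2,3}
  node 6: {0,1,3}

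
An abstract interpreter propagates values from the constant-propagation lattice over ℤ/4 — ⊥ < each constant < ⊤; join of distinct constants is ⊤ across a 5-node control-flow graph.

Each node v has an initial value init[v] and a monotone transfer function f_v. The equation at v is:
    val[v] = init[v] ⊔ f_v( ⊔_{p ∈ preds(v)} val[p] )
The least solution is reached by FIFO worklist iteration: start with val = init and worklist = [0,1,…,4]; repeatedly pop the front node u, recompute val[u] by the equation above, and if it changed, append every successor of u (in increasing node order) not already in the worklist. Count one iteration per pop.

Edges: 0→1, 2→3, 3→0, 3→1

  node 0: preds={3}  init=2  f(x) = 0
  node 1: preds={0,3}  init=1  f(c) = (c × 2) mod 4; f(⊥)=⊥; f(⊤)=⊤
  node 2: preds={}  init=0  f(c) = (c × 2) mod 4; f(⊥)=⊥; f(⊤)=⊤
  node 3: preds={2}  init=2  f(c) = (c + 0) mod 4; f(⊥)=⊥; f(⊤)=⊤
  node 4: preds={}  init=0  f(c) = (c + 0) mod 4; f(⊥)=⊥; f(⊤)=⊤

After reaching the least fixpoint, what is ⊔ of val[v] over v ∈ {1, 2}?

⊤

Trace (7 dequeues):
  [1] u=0 | in 2 | out ⊤ | prev 2 | push {}
  [2] u=1 | in ⊤ | out ⊤ | prev 1 | push {}
  [3] u=2 | in ⊥ | out 0 | ==
  [4] u=3 | in 0 | out ⊤ | prev 2 | push {0,1}
  [5] u=4 | in ⊥ | out 0 | ==
  [6] u=0 | in ⊤ | out ⊤ | ==
  [7] u=1 | in ⊤ | out ⊤ | ==

Converged values:
  [0] ⊤
  [1] ⊤
  [2] 0
  [3] ⊤
  [4] 0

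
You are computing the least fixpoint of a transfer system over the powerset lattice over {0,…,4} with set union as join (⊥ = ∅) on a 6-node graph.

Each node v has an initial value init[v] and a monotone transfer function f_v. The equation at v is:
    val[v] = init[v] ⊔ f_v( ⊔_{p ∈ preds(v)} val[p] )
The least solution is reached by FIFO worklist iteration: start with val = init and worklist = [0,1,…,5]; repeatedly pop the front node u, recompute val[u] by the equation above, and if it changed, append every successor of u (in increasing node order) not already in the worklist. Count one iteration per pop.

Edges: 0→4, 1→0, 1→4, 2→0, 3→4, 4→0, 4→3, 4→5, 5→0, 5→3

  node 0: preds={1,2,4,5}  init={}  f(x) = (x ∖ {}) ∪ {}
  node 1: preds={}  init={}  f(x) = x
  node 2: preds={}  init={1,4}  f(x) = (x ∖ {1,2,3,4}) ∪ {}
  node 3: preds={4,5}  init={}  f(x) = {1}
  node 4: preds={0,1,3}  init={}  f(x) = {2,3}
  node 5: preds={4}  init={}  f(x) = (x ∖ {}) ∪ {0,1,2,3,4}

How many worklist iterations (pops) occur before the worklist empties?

9

Trace (9 dequeues):
  [1] u=0 | in {1,4} | out {1,4} | prev {} | push {}
  [2] u=1 | in {} | out {} | ==
  [3] u=2 | in {} | out {1,4} | ==
  [4] u=3 | in {} | out {1} | prev {} | push {}
  [5] u=4 | in {1,4} | out {2,3} | prev {} | push {0,3}
  [6] u=5 | in {2,3} | out {0,1,2,3,4} | prev {} | push {}
  [7] u=0 | in {0,1,2,3,4} | out {0,1,2,3,4} | prev {1,4} | push {4}
  [8] u=3 | in {0,1,2,3,4} | out {1} | ==
  [9] u=4 | in {0,1,2,3,4} | out {2,3} | ==

Converged values:
  [0] {0,1,2,3,4}
  [1] {}
  [2] {1,4}
  [3] {1}
  [4] {2,3}
  [5] {0,1,2,3,4}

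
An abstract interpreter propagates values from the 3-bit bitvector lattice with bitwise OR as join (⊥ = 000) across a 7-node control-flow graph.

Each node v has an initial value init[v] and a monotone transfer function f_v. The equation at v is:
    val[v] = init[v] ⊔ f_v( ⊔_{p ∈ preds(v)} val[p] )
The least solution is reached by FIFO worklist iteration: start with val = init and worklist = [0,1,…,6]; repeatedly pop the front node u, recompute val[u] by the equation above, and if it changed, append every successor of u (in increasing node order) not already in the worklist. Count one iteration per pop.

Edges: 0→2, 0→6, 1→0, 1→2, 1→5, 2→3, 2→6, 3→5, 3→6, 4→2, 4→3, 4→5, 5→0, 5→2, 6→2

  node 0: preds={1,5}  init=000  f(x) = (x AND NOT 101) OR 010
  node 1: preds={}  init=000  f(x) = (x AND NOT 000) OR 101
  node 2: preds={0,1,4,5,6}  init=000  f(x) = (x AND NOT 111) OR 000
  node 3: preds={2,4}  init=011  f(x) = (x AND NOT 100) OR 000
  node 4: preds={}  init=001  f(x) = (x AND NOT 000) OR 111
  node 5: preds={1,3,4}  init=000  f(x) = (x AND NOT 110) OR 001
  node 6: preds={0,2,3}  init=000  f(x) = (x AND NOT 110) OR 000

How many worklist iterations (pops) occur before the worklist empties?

Worklist (10 pops):
  #1 pop 0: in=000 → 010 (was 000); enqueue []
  #2 pop 1: in=000 → 101 (was 000); enqueue [0]
  #3 pop 2: in=111 → 000 (no change)
  #4 pop 3: in=001 → 011 (no change)
  #5 pop 4: in=000 → 111 (was 001); enqueue [2,3]
  #6 pop 5: in=111 → 001 (was 000); enqueue []
  #7 pop 6: in=011 → 001 (was 000); enqueue []
  #8 pop 0: in=101 → 010 (no change)
  #9 pop 2: in=111 → 000 (no change)
  #10 pop 3: in=111 → 011 (no change)

Fixpoint:
  val[0] = 010
  val[1] = 101
  val[2] = 000
  val[3] = 011
  val[4] = 111
  val[5] = 001
  val[6] = 001

10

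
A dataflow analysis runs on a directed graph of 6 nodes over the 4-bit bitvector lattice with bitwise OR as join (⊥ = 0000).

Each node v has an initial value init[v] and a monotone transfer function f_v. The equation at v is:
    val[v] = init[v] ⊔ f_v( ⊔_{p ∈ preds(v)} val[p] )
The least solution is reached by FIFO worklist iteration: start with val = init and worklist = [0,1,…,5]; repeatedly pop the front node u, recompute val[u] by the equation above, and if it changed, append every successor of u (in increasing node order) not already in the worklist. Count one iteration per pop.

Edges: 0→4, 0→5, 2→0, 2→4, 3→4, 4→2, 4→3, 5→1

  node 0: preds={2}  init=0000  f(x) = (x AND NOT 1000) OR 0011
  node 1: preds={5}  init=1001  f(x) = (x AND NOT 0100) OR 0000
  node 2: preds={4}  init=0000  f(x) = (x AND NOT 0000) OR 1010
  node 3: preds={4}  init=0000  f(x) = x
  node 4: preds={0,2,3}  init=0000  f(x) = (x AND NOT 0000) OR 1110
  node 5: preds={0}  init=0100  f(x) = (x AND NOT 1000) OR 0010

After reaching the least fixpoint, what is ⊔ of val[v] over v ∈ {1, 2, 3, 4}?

1111

Worklist (13 pops):
  #1 pop 0: in=0000 → 0011 (was 0000); enqueue []
  #2 pop 1: in=0100 → 1001 (no change)
  #3 pop 2: in=0000 → 1010 (was 0000); enqueue [0]
  #4 pop 3: in=0000 → 0000 (no change)
  #5 pop 4: in=1011 → 1111 (was 0000); enqueue [2,3]
  #6 pop 5: in=0011 → 0111 (was 0100); enqueue [1]
  #7 pop 0: in=1010 → 0011 (no change)
  #8 pop 2: in=1111 → 1111 (was 1010); enqueue [0,4]
  #9 pop 3: in=1111 → 1111 (was 0000); enqueue []
  #10 pop 1: in=0111 → 1011 (was 1001); enqueue []
  #11 pop 0: in=1111 → 0111 (was 0011); enqueue [5]
  #12 pop 4: in=1111 → 1111 (no change)
  #13 pop 5: in=0111 → 0111 (no change)

Fixpoint:
  val[0] = 0111
  val[1] = 1011
  val[2] = 1111
  val[3] = 1111
  val[4] = 1111
  val[5] = 0111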